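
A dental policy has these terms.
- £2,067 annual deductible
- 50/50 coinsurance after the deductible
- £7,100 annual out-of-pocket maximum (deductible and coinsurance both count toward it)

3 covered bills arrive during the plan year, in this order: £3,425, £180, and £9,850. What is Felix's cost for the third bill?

£4,264

#1 (£3,425): deductible takes £2,067, £1,358 remains; patient's 50% is £679. Patient owes £2,746 (running OOP £2,746).
#2 (£180): deductible already satisfied, so patient's share is 50% × £180 = £90. Patient pays £90; OOP now £2,836.
#3 (£9,850): deductible already satisfied, so patient's share is 50% × £9,850 = £4,925. Adding that to £2,836 gives £7,761, past the £7,100 cap; patient pays only £7,100 − £2,836 = £4,264.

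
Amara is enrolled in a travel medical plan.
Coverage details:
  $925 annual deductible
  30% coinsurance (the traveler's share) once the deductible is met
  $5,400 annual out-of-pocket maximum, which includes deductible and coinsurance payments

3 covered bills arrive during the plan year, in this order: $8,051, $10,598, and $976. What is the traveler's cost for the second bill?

Bill 1, $8,051: $925 to deductible, leaving $7,126; traveler's 30% is $2,137.80. Traveler pays $3,062.80; OOP now $3,062.80.
Bill 2, $10,598: deductible already satisfied, so traveler's share is 30% × $10,598 = $3,179.40. That would push OOP to $6,242.20, over the $5,400 cap, so traveler pays $5,400 − $3,062.80 = $2,337.20.

$2,337.20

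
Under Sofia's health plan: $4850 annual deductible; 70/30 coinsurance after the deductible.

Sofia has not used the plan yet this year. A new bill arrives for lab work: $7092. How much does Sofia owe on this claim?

$5522.60

Deductible not yet touched, so the first $4850 of the bill goes to the deductible.
After the $4850 deductible portion, $7092 − $4850 = $2242 is subject to coinsurance.
Patient's 30% share of $2242 is $672.60.
Patient responsibility: $4850 + $672.60 = $5522.60.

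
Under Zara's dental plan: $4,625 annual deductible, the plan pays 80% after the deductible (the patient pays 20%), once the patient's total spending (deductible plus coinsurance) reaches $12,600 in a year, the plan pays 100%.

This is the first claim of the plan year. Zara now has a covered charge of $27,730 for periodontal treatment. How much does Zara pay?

$9,246

Deductible not yet touched, so the first $4,625 of the bill goes to the deductible.
After the $4,625 deductible portion, $27,730 − $4,625 = $23,105 is subject to coinsurance.
Patient's 20% share of $23,105 is $4,621.
Patient responsibility before any cap: $4,625 + $4,621 = $9,246.
Year-to-date out-of-pocket becomes $0 + $9,246 = $9,246, still under the $12,600 maximum, so no cap applies.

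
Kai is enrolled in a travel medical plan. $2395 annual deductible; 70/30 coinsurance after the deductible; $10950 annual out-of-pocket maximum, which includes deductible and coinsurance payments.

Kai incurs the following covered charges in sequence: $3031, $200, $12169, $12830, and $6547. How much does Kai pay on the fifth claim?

$804.50

Claim 1 ($3031): $2395 to deductible, leaving $636; traveler's 30% is $190.80. Traveler pays $2585.80; OOP now $2585.80.
Claim 2 ($200): deductible already satisfied, so traveler's share is 30% × $200 = $60. Traveler owes $60 (running OOP $2645.80).
Claim 3 ($12169): deductible met; 30% of $12169 = $3650.70. Cost to traveler: $3650.70. OOP to date $6296.50.
Claim 4 ($12830): deductible already satisfied, so traveler's share is 30% × $12830 = $3849. Traveler pays $3849; OOP now $10145.50.
Claim 5 ($6547): deductible met; 30% of $6547 = $1964.10. OOP would hit $12109.60 > $10950, so the cap limits the traveler to $10950 − $10145.50 = $804.50.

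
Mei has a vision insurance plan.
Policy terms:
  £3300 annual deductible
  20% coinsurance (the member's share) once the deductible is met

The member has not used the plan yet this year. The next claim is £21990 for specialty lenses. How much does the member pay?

£7038

Deductible not yet touched, so the first £3300 of the bill goes to the deductible.
After the £3300 deductible portion, £21990 − £3300 = £18690 is subject to coinsurance.
20% of £18690 = £3738 falls to the member.
That puts the member's cost at £3300 + £3738 = £7038.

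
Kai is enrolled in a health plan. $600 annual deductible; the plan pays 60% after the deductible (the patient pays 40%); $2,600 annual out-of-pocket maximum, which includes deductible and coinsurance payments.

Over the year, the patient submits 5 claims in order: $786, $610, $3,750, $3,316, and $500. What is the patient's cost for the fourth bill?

#1 ($786): $600 to deductible, leaving $186; 40% of $186 = $74.40. Patient pays $674.40; OOP now $674.40.
#2 ($610): deductible met; 40% of $610 = $244. Cost to patient: $244. OOP to date $918.40.
#3 ($3,750): deductible met; 40% of $3,750 = $1,500. Patient owes $1,500 (running OOP $2,418.40).
#4 ($3,316): 40% coinsurance on $3,316 = $1,326.40. OOP would hit $3,744.80 > $2,600, so the cap limits the patient to $2,600 − $2,418.40 = $181.60.

$181.60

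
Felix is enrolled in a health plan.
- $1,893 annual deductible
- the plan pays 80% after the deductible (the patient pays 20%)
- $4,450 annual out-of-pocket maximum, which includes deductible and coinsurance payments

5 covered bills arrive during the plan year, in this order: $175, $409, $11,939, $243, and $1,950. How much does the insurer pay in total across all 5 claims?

$10,266

#1 ($175): fully absorbed by the deductible. Patient pays $175; OOP now $175. Plan pays $175 − $175 = $0.
#2 ($409): fully absorbed by the deductible. Patient pays $409; OOP now $584. Insurer: $409 − $409 = $0.
#3 ($11,939): deductible takes $1,309, $10,630 remains; 20% of $10,630 = $2,126. Patient owes $3,435 (running OOP $4,019). Plan pays $11,939 − $3,435 = $8,504.
#4 ($243): 20% coinsurance on $243 = $48.60. Patient pays $48.60; OOP now $4,067.60. Plan pays $243 − $48.60 = $194.40.
#5 ($1,950): deductible already satisfied, so patient's share is 20% × $1,950 = $390. That would push OOP to $4,457.60, over the $4,450 cap, so patient pays $4,450 − $4,067.60 = $382.40. Insurer: $1,950 − $382.40 = $1,567.60.
Insurer total: $0 + $0 + $8,504 + $194.40 + $1,567.60 = $10,266.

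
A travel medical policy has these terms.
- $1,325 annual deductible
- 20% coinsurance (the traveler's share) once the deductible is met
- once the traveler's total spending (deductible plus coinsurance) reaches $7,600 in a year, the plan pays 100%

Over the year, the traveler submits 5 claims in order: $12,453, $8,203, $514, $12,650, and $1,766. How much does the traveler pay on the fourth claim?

Claim 1 — $12,453: $1,325 to deductible, leaving $11,128; 20% of $11,128 = $2,225.60. Cost to traveler: $3,550.60. OOP to date $3,550.60.
Claim 2 — $8,203: 20% coinsurance on $8,203 = $1,640.60. Cost to traveler: $1,640.60. OOP to date $5,191.20.
Claim 3 — $514: deductible met; 20% of $514 = $102.80. Traveler pays $102.80; OOP now $5,294.
Claim 4 — $12,650: deductible already satisfied, so traveler's share is 20% × $12,650 = $2,530. OOP would hit $7,824 > $7,600, so the cap limits the traveler to $7,600 − $5,294 = $2,306.

$2,306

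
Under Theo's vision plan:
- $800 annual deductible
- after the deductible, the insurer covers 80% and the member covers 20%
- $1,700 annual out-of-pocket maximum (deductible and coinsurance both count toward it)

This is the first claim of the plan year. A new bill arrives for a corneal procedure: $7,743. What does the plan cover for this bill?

The full $800 deductible is still open; $800 of this bill applies to it.
The remaining $6,943 (= $7,743 − $800) moves to coinsurance.
20% of $6,943 = $1,388.60 falls to the member.
Member responsibility before any cap: $800 + $1,388.60 = $2,188.60.
Adding $2,188.60 to the $0 already spent would give $2,188.60, which exceeds the $1,700 cap; the member pays just $1,700 − $0 = $1,700.
The insurer covers the remainder: $7,743 − $1,700 = $6,043.

$6,043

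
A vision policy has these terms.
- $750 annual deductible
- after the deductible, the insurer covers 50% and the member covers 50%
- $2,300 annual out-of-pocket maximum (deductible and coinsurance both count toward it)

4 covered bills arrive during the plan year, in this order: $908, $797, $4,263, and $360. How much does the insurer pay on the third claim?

$3,190.50

#1 ($908): $750 finishes the deductible; $158 goes to coinsurance; coinsurance $158 × 50% = $79. Member owes $829 (running OOP $829). Plan pays $908 − $829 = $79.
#2 ($797): deductible met; 50% of $797 = $398.50. Cost to member: $398.50. OOP to date $1,227.50. Plan pays $797 − $398.50 = $398.50.
#3 ($4,263): deductible met; 50% of $4,263 = $2,131.50. That would push OOP to $3,359, over the $2,300 cap, so member pays $2,300 − $1,227.50 = $1,072.50. Plan pays $4,263 − $1,072.50 = $3,190.50.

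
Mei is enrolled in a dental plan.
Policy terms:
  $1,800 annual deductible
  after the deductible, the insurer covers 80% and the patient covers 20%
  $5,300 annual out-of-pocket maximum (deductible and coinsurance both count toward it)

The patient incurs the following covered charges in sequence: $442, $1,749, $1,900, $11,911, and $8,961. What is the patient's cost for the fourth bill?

$2,382.20

Claim 1 — $442: all of it applies to the deductible. Cost to patient: $442. OOP to date $442.
Claim 2 — $1,749: deductible takes $1,358, $391 remains; 20% of $391 = $78.20. Patient pays $1,436.20; OOP now $1,878.20.
Claim 3 — $1,900: 20% coinsurance on $1,900 = $380. Patient pays $380; OOP now $2,258.20.
Claim 4 — $11,911: deductible already satisfied, so patient's share is 20% × $11,911 = $2,382.20. Cost to patient: $2,382.20. OOP to date $4,640.40.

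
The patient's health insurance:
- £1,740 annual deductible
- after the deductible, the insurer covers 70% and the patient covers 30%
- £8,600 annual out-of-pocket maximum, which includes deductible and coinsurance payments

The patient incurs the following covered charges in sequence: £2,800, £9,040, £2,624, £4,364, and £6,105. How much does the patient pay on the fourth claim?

£1,309.20

Bill 1, £2,800: £1,740 finishes the deductible; £1,060 goes to coinsurance; patient's 30% is £318. Patient pays £2,058; OOP now £2,058.
Bill 2, £9,040: 30% coinsurance on £9,040 = £2,712. Patient pays £2,712; OOP now £4,770.
Bill 3, £2,624: 30% coinsurance on £2,624 = £787.20. Patient owes £787.20 (running OOP £5,557.20).
Bill 4, £4,364: deductible met; 30% of £4,364 = £1,309.20. Patient owes £1,309.20 (running OOP £6,866.40).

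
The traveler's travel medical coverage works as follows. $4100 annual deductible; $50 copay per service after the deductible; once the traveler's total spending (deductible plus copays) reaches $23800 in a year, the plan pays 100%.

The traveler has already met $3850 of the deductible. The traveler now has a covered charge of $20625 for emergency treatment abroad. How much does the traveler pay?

$3850 of the $4100 deductible is already met, leaving $250.
That leaves $20625 − $250 = $20375 for the copay.
Copay on this service: $50.
So the traveler owes $250 + $50 = $300 before any cap.
Cumulative spending $3850 + $300 = $4150 stays under the $23800 maximum.

$300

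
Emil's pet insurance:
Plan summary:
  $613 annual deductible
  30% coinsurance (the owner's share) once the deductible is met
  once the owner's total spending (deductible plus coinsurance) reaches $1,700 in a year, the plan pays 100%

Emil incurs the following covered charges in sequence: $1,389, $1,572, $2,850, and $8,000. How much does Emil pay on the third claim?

$382.60

Claim 1 — $1,389: deductible takes $613, $776 remains; coinsurance $776 × 30% = $232.80. Owner owes $845.80 (running OOP $845.80).
Claim 2 — $1,572: 30% coinsurance on $1,572 = $471.60. Owner pays $471.60; OOP now $1,317.40.
Claim 3 — $2,850: deductible already satisfied, so owner's share is 30% × $2,850 = $855. Adding that to $1,317.40 gives $2,172.40, past the $1,700 cap; owner pays only $1,700 − $1,317.40 = $382.60.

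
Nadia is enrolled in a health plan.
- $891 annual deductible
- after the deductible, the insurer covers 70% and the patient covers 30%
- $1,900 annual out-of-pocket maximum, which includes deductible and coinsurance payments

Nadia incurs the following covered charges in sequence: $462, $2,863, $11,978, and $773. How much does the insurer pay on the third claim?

Claim 1 — $462: all of it applies to the deductible. Cost to patient: $462. OOP to date $462. Insurer: $462 − $462 = $0.
Claim 2 — $2,863: $429 finishes the deductible; $2,434 goes to coinsurance; patient's 30% is $730.20. Patient owes $1,159.20 (running OOP $1,621.20). Insurer: $2,863 − $1,159.20 = $1,703.80.
Claim 3 — $11,978: 30% coinsurance on $11,978 = $3,593.40. Adding that to $1,621.20 gives $5,214.60, past the $1,900 cap; patient pays only $1,900 − $1,621.20 = $278.80. Insurer: $11,978 − $278.80 = $11,699.20.

$11,699.20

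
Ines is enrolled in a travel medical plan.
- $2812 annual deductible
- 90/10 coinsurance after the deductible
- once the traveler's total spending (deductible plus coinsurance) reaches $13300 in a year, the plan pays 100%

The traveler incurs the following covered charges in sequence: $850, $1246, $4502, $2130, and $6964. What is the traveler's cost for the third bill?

Claim 1 ($850): fully absorbed by the deductible. Cost to traveler: $850. OOP to date $850.
Claim 2 ($1246): entire amount goes to the deductible. Traveler owes $1246 (running OOP $2096).
Claim 3 ($4502): deductible takes $716, $3786 remains; 10% of $3786 = $378.60. Traveler owes $1094.60 (running OOP $3190.60).

$1094.60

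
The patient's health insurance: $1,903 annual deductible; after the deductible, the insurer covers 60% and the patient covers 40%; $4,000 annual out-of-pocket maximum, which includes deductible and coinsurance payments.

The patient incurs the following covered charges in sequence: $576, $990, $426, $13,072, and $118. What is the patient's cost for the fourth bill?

$2,061.40

Claim 1 — $576: fully absorbed by the deductible. Patient owes $576 (running OOP $576).
Claim 2 — $990: entire amount goes to the deductible. Cost to patient: $990. OOP to date $1,566.
Claim 3 — $426: deductible takes $337, $89 remains; 40% of $89 = $35.60. Cost to patient: $372.60. OOP to date $1,938.60.
Claim 4 — $13,072: 40% coinsurance on $13,072 = $5,228.80. Adding that to $1,938.60 gives $7,167.40, past the $4,000 cap; patient pays only $4,000 − $1,938.60 = $2,061.40.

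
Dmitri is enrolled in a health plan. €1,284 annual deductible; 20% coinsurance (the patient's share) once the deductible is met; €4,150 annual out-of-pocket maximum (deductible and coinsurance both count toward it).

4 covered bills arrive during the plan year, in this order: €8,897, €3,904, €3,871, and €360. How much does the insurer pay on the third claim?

Claim 1 (€8,897): €1,284 finishes the deductible; €7,613 goes to coinsurance; patient's 20% is €1,522.60. Cost to patient: €2,806.60. OOP to date €2,806.60. Plan pays €8,897 − €2,806.60 = €6,090.40.
Claim 2 (€3,904): deductible met; 20% of €3,904 = €780.80. Patient pays €780.80; OOP now €3,587.40. Plan pays €3,904 − €780.80 = €3,123.20.
Claim 3 (€3,871): 20% coinsurance on €3,871 = €774.20. That would push OOP to €4,361.60, over the €4,150 cap, so patient pays €4,150 − €3,587.40 = €562.60. Plan pays €3,871 − €562.60 = €3,308.40.

€3,308.40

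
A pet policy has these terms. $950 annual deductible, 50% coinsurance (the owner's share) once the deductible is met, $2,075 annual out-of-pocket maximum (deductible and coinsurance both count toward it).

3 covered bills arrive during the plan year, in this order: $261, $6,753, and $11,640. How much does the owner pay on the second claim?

$1,814

Claim 1 — $261: entire amount goes to the deductible. Cost to owner: $261. OOP to date $261.
Claim 2 — $6,753: $689 to deductible, leaving $6,064; owner's 50% is $3,032. Claim cost before the cap: $689 + $3,032 = $3,721. OOP would hit $3,982 > $2,075, so the cap limits the owner to $2,075 − $261 = $1,814.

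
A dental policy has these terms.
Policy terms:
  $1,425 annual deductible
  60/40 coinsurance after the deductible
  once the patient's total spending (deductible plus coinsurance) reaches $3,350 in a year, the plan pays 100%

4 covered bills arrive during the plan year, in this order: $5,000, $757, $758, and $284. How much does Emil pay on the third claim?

Claim 1 — $5,000: $1,425 finishes the deductible; $3,575 goes to coinsurance; coinsurance $3,575 × 40% = $1,430. Patient pays $2,855; OOP now $2,855.
Claim 2 — $757: 40% coinsurance on $757 = $302.80. Patient pays $302.80; OOP now $3,157.80.
Claim 3 — $758: deductible met; 40% of $758 = $303.20. Adding that to $3,157.80 gives $3,461, past the $3,350 cap; patient pays only $3,350 − $3,157.80 = $192.20.

$192.20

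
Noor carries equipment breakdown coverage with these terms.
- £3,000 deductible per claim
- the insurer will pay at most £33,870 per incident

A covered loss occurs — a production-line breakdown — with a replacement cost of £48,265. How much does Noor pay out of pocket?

Less the £3,000 deductible: £48,265 − £3,000 = £45,265.
The £33,870 per-incident cap binds; insurer pays £33,870.
The business owner bears the rest of the original loss: £48,265 − £33,870 = £14,395.

£14,395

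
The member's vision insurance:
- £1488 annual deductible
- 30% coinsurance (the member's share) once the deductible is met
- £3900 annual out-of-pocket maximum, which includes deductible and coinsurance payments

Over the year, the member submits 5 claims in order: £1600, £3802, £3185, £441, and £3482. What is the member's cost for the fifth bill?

£150

Claim 1 (£1600): £1488 finishes the deductible; £112 goes to coinsurance; member's 30% is £33.60. Cost to member: £1521.60. OOP to date £1521.60.
Claim 2 (£3802): 30% coinsurance on £3802 = £1140.60. Cost to member: £1140.60. OOP to date £2662.20.
Claim 3 (£3185): deductible already satisfied, so member's share is 30% × £3185 = £955.50. Cost to member: £955.50. OOP to date £3617.70.
Claim 4 (£441): deductible already satisfied, so member's share is 30% × £441 = £132.30. Member owes £132.30 (running OOP £3750).
Claim 5 (£3482): deductible met; 30% of £3482 = £1044.60. OOP would hit £4794.60 > £3900, so the cap limits the member to £3900 − £3750 = £150.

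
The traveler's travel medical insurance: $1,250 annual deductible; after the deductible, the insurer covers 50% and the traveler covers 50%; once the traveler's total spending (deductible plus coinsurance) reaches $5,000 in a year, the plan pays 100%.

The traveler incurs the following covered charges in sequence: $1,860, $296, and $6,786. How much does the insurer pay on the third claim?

$3,489

Claim 1 — $1,860: $1,250 finishes the deductible; $610 goes to coinsurance; coinsurance $610 × 50% = $305. Cost to traveler: $1,555. OOP to date $1,555. Insurer: $1,860 − $1,555 = $305.
Claim 2 — $296: deductible met; 50% of $296 = $148. Traveler owes $148 (running OOP $1,703). Insurer: $296 − $148 = $148.
Claim 3 — $6,786: deductible met; 50% of $6,786 = $3,393. Adding that to $1,703 gives $5,096, past the $5,000 cap; traveler pays only $5,000 − $1,703 = $3,297. Insurer: $6,786 − $3,297 = $3,489.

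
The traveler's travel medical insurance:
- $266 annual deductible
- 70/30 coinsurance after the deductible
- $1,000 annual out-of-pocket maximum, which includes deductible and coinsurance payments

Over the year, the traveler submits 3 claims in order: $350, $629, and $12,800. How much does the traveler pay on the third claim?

$520.10

Claim 1 — $350: $266 to deductible, leaving $84; 30% of $84 = $25.20. Traveler owes $291.20 (running OOP $291.20).
Claim 2 — $629: deductible already satisfied, so traveler's share is 30% × $629 = $188.70. Traveler owes $188.70 (running OOP $479.90).
Claim 3 — $12,800: deductible already satisfied, so traveler's share is 30% × $12,800 = $3,840. OOP would hit $4,319.90 > $1,000, so the cap limits the traveler to $1,000 − $479.90 = $520.10.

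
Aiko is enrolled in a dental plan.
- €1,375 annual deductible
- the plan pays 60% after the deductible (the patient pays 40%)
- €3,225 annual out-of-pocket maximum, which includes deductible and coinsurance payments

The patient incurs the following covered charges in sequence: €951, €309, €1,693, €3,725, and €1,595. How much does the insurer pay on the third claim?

#1 (€951): all of it applies to the deductible. Patient owes €951 (running OOP €951). Insurer: €951 − €951 = €0.
#2 (€309): entire amount goes to the deductible. Patient owes €309 (running OOP €1,260). Plan pays €309 − €309 = €0.
#3 (€1,693): €115 finishes the deductible; €1,578 goes to coinsurance; coinsurance €1,578 × 40% = €631.20. Patient owes €746.20 (running OOP €2,006.20). Plan pays €1,693 − €746.20 = €946.80.

€946.80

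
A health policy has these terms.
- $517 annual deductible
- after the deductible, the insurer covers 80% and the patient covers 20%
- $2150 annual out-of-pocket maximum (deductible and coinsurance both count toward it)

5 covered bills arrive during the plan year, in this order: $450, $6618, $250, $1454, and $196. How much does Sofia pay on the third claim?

Claim 1 ($450): fully absorbed by the deductible. Cost to patient: $450. OOP to date $450.
Claim 2 ($6618): $67 finishes the deductible; $6551 goes to coinsurance; 20% of $6551 = $1310.20. Patient pays $1377.20; OOP now $1827.20.
Claim 3 ($250): deductible met; 20% of $250 = $50. Patient pays $50; OOP now $1877.20.

$50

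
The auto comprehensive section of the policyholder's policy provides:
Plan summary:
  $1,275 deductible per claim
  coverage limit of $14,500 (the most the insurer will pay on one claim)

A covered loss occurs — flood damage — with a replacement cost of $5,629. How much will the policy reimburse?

$4,354

Subtract the deductible: $5,629 − $1,275 = $4,354.
That's under the $14,500 cap, so the insurer reimburses the full $4,354.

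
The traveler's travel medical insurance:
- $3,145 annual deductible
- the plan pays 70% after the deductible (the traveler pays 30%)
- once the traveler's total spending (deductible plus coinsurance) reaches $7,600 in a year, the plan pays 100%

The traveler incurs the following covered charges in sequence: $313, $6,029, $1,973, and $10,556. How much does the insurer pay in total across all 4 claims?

$11,271

Claim 1 — $313: entire amount goes to the deductible. Traveler owes $313 (running OOP $313). Insurer: $313 − $313 = $0.
Claim 2 — $6,029: $2,832 to deductible, leaving $3,197; 30% of $3,197 = $959.10. Traveler owes $3,791.10 (running OOP $4,104.10). Plan pays $6,029 − $3,791.10 = $2,237.90.
Claim 3 — $1,973: deductible met; 30% of $1,973 = $591.90. Cost to traveler: $591.90. OOP to date $4,696. Plan pays $1,973 − $591.90 = $1,381.10.
Claim 4 — $10,556: 30% coinsurance on $10,556 = $3,166.80. That would push OOP to $7,862.80, over the $7,600 cap, so traveler pays $7,600 − $4,696 = $2,904. Insurer: $10,556 − $2,904 = $7,652.
Insurer total = bills − traveler's total = $18,871 − $7,600 = $11,271.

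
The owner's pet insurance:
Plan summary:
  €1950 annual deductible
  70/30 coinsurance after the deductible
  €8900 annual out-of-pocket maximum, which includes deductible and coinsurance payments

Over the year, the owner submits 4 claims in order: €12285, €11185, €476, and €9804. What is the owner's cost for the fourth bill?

€351.20

Claim 1 — €12285: €1950 finishes the deductible; €10335 goes to coinsurance; coinsurance €10335 × 30% = €3100.50. Cost to owner: €5050.50. OOP to date €5050.50.
Claim 2 — €11185: deductible already satisfied, so owner's share is 30% × €11185 = €3355.50. Owner pays €3355.50; OOP now €8406.
Claim 3 — €476: 30% coinsurance on €476 = €142.80. Cost to owner: €142.80. OOP to date €8548.80.
Claim 4 — €9804: deductible met; 30% of €9804 = €2941.20. That would push OOP to €11490, over the €8900 cap, so owner pays €8900 − €8548.80 = €351.20.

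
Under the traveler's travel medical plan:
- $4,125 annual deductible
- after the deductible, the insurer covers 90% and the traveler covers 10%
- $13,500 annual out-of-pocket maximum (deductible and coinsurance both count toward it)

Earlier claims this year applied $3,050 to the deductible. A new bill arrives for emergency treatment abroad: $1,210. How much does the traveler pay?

$1,088.50

Remaining deductible: $4,125 − $3,050 = $1,075.
After the $1,075 deductible portion, $1,210 − $1,075 = $135 is subject to coinsurance.
10% of $135 = $13.50 falls to the traveler.
That puts the traveler's cost at $1,075 + $13.50 = $1,088.50 before any cap.
Total out-of-pocket so far would be $3,050 + $1,088.50 = $4,138.50, below the $13,500 cap — no reduction.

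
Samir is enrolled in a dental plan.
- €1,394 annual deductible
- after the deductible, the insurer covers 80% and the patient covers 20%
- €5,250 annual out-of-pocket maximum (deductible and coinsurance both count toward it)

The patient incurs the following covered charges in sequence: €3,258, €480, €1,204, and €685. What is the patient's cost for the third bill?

Claim 1 — €3,258: €1,394 finishes the deductible; €1,864 goes to coinsurance; coinsurance €1,864 × 20% = €372.80. Cost to patient: €1,766.80. OOP to date €1,766.80.
Claim 2 — €480: 20% coinsurance on €480 = €96. Patient owes €96 (running OOP €1,862.80).
Claim 3 — €1,204: deductible already satisfied, so patient's share is 20% × €1,204 = €240.80. Patient pays €240.80; OOP now €2,103.60.

€240.80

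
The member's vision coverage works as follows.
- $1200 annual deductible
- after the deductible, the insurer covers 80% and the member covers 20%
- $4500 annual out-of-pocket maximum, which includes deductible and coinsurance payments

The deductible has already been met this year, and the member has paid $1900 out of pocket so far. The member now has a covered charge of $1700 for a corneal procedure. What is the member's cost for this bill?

With the deductible met, the entire $1700 is subject to coinsurance.
Coinsurance: $1700 × 20% = $340.
Year-to-date out-of-pocket becomes $1900 + $340 = $2240, still under the $4500 maximum, so no cap applies.

$340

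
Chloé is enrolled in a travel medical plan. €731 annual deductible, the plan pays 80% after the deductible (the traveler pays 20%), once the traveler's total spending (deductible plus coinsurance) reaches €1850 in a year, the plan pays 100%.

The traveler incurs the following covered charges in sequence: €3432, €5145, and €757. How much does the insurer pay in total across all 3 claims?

€7484

Claim 1 (€3432): €731 finishes the deductible; €2701 goes to coinsurance; coinsurance €2701 × 20% = €540.20. Cost to traveler: €1271.20. OOP to date €1271.20. Insurer: €3432 − €1271.20 = €2160.80.
Claim 2 (€5145): deductible already satisfied, so traveler's share is 20% × €5145 = €1029. OOP would hit €2300.20 > €1850, so the cap limits the traveler to €1850 − €1271.20 = €578.80. Insurer: €5145 − €578.80 = €4566.20.
Claim 3 (€757): deductible met; 20% of €757 = €151.40. That would push OOP to €2001.40, over the €1850 cap, so traveler pays €1850 − €1850 = €0. Insurer: €757 − €0 = €757.
Insurer total = bills − traveler's total = €9334 − €1850 = €7484.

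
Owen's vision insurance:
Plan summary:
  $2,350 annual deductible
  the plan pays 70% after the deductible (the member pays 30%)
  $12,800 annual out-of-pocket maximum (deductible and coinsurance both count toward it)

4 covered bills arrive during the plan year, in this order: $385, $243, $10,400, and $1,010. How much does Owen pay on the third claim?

$4,325.40

Bill 1, $385: entire amount goes to the deductible. Cost to member: $385. OOP to date $385.
Bill 2, $243: fully absorbed by the deductible. Member pays $243; OOP now $628.
Bill 3, $10,400: deductible takes $1,722, $8,678 remains; 30% of $8,678 = $2,603.40. Cost to member: $4,325.40. OOP to date $4,953.40.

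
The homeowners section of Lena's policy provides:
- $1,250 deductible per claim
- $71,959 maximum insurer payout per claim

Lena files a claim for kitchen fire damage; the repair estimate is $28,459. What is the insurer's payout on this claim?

After the deductible, $28,459 − $1,250 = $27,209 remains.
$27,209 is within the $71,959 limit, so the insurer pays $27,209.

$27,209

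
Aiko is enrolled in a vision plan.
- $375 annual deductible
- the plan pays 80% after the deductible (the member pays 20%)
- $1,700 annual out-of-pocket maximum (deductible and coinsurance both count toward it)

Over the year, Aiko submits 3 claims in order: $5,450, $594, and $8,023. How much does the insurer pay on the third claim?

#1 ($5,450): deductible takes $375, $5,075 remains; member's 20% is $1,015. Member owes $1,390 (running OOP $1,390). Insurer: $5,450 − $1,390 = $4,060.
#2 ($594): deductible already satisfied, so member's share is 20% × $594 = $118.80. Member pays $118.80; OOP now $1,508.80. Insurer: $594 − $118.80 = $475.20.
#3 ($8,023): deductible already satisfied, so member's share is 20% × $8,023 = $1,604.60. OOP would hit $3,113.40 > $1,700, so the cap limits the member to $1,700 − $1,508.80 = $191.20. Insurer: $8,023 − $191.20 = $7,831.80.

$7,831.80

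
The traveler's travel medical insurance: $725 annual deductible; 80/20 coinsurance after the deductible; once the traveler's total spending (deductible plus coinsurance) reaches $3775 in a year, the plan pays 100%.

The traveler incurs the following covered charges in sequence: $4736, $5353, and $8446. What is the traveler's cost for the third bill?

$1177.20

Bill 1, $4736: $725 to deductible, leaving $4011; coinsurance $4011 × 20% = $802.20. Cost to traveler: $1527.20. OOP to date $1527.20.
Bill 2, $5353: deductible met; 20% of $5353 = $1070.60. Traveler owes $1070.60 (running OOP $2597.80).
Bill 3, $8446: 20% coinsurance on $8446 = $1689.20. OOP would hit $4287 > $3775, so the cap limits the traveler to $3775 − $2597.80 = $1177.20.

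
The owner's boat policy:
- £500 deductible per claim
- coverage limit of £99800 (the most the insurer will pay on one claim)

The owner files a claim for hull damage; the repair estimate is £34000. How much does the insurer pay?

Less the £500 deductible: £34000 − £500 = £33500.
£33500 is within the £99800 limit, so the insurer pays £33500.

£33500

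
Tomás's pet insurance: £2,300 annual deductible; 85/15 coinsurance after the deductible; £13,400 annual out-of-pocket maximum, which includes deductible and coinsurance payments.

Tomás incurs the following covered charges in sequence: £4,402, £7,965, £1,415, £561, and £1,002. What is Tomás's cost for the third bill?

Bill 1, £4,402: £2,300 finishes the deductible; £2,102 goes to coinsurance; 15% of £2,102 = £315.30. Owner pays £2,615.30; OOP now £2,615.30.
Bill 2, £7,965: deductible met; 15% of £7,965 = £1,194.75. Cost to owner: £1,194.75. OOP to date £3,810.05.
Bill 3, £1,415: deductible already satisfied, so owner's share is 15% × £1,415 = £212.25. Owner pays £212.25; OOP now £4,022.30.

£212.25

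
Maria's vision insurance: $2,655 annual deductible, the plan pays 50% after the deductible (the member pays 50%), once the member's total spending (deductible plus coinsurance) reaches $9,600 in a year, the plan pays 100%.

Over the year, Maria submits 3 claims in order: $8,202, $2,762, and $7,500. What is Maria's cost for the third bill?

$2,790.50

Claim 1 — $8,202: $2,655 to deductible, leaving $5,547; member's 50% is $2,773.50. Member owes $5,428.50 (running OOP $5,428.50).
Claim 2 — $2,762: deductible met; 50% of $2,762 = $1,381. Cost to member: $1,381. OOP to date $6,809.50.
Claim 3 — $7,500: 50% coinsurance on $7,500 = $3,750. OOP would hit $10,559.50 > $9,600, so the cap limits the member to $9,600 − $6,809.50 = $2,790.50.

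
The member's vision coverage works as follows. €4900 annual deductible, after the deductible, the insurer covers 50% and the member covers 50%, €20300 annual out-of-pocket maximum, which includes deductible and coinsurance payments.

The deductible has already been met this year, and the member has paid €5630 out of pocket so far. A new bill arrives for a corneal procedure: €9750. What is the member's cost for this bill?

With the deductible met, the entire €9750 is subject to coinsurance.
50% of €9750 = €4875 falls to the member.
Cumulative spending €5630 + €4875 = €10505 stays under the €20300 maximum.

€4875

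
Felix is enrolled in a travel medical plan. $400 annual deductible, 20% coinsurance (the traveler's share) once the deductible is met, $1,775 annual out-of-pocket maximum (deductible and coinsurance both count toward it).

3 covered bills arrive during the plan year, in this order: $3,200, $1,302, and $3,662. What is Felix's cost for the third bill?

$554.60

#1 ($3,200): deductible takes $400, $2,800 remains; traveler's 20% is $560. Traveler owes $960 (running OOP $960).
#2 ($1,302): deductible met; 20% of $1,302 = $260.40. Traveler pays $260.40; OOP now $1,220.40.
#3 ($3,662): 20% coinsurance on $3,662 = $732.40. OOP would hit $1,952.80 > $1,775, so the cap limits the traveler to $1,775 − $1,220.40 = $554.60.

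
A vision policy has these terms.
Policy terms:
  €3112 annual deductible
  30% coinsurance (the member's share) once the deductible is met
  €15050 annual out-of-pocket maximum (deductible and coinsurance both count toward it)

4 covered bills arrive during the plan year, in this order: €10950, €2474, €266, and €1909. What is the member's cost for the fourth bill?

Bill 1, €10950: deductible takes €3112, €7838 remains; coinsurance €7838 × 30% = €2351.40. Member owes €5463.40 (running OOP €5463.40).
Bill 2, €2474: 30% coinsurance on €2474 = €742.20. Cost to member: €742.20. OOP to date €6205.60.
Bill 3, €266: deductible already satisfied, so member's share is 30% × €266 = €79.80. Cost to member: €79.80. OOP to date €6285.40.
Bill 4, €1909: 30% coinsurance on €1909 = €572.70. Member pays €572.70; OOP now €6858.10.

€572.70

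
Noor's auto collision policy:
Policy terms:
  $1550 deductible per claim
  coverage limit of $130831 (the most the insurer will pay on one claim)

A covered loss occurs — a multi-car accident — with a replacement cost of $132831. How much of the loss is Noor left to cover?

After the deductible, $132831 − $1550 = $131281 remains.
The $130831 per-incident cap binds; insurer pays $130831.
The driver bears the rest of the original loss: $132831 − $130831 = $2000.

$2000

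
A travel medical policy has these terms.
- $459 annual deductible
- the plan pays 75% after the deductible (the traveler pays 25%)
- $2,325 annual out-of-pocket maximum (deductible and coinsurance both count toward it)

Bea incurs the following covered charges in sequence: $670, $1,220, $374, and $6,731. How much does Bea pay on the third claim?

#1 ($670): $459 to deductible, leaving $211; coinsurance $211 × 25% = $52.75. Traveler owes $511.75 (running OOP $511.75).
#2 ($1,220): deductible already satisfied, so traveler's share is 25% × $1,220 = $305. Cost to traveler: $305. OOP to date $816.75.
#3 ($374): deductible met; 25% of $374 = $93.50. Cost to traveler: $93.50. OOP to date $910.25.

$93.50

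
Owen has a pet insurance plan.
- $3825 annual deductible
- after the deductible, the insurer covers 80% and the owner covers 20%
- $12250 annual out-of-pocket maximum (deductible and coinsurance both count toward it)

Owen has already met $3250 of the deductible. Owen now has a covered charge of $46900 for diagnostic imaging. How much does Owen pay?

$9000

Deductible still to meet: $3825 − $3250 = $575.
After the $575 deductible portion, $46900 − $575 = $46325 is subject to coinsurance.
Owner's 20% share of $46325 is $9265.
Owner responsibility before any cap: $575 + $9265 = $9840.
That would bring total out-of-pocket to $13090, past the $12250 cap. The owner is capped at $12250 − $3250 = $9000 on this claim.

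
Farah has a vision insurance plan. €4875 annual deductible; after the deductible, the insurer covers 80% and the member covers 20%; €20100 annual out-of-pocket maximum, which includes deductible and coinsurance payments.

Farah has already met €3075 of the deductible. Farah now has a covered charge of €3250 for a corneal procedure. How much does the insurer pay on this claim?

€1160

Deductible still to meet: €4875 − €3075 = €1800.
After the €1800 deductible portion, €3250 − €1800 = €1450 is subject to coinsurance.
Member's 20% share of €1450 is €290.
Member responsibility before any cap: €1800 + €290 = €2090.
Year-to-date out-of-pocket becomes €3075 + €2090 = €5165, still under the €20100 maximum, so no cap applies.
The insurer covers the remainder: €3250 − €2090 = €1160.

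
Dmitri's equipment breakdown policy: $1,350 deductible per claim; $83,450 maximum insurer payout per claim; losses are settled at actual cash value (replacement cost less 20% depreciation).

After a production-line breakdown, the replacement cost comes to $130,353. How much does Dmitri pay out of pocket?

$46,903

Depreciate 20%: the covered value is $130,353 × 0.8 = $104,282.40.
Less the $1,350 deductible: $104,282.40 − $1,350 = $102,932.40.
The $83,450 per-incident cap binds; insurer pays $83,450.
The business owner bears the rest of the original loss: $130,353 − $83,450 = $46,903.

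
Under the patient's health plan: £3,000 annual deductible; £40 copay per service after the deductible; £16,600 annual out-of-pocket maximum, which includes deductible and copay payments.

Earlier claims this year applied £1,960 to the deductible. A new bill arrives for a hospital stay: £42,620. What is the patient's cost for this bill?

£1,080

Deductible still to meet: £3,000 − £1,960 = £1,040.
The remaining £41,580 (= £42,620 − £1,040) moves to the copay.
Copay on this service: £40.
So the patient owes £1,040 + £40 = £1,080 before any cap.
Year-to-date out-of-pocket becomes £1,960 + £1,080 = £3,040, still under the £16,600 maximum, so no cap applies.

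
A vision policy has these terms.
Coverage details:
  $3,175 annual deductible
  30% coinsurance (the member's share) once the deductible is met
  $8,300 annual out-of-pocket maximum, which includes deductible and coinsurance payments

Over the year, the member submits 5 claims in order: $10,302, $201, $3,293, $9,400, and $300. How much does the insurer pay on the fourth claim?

Bill 1, $10,302: $3,175 to deductible, leaving $7,127; 30% of $7,127 = $2,138.10. Cost to member: $5,313.10. OOP to date $5,313.10. Insurer: $10,302 − $5,313.10 = $4,988.90.
Bill 2, $201: 30% coinsurance on $201 = $60.30. Cost to member: $60.30. OOP to date $5,373.40. Insurer: $201 − $60.30 = $140.70.
Bill 3, $3,293: deductible already satisfied, so member's share is 30% × $3,293 = $987.90. Member owes $987.90 (running OOP $6,361.30). Insurer: $3,293 − $987.90 = $2,305.10.
Bill 4, $9,400: deductible already satisfied, so member's share is 30% × $9,400 = $2,820. That would push OOP to $9,181.30, over the $8,300 cap, so member pays $8,300 − $6,361.30 = $1,938.70. Plan pays $9,400 − $1,938.70 = $7,461.30.

$7,461.30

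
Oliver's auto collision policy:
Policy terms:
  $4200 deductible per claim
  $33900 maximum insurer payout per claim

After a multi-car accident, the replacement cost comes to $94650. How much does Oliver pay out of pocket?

$60750

After the deductible, $94650 − $4200 = $90450 remains.
$90450 exceeds the $33900 limit, so the insurer pays the limit: $33900.
Driver's share is the uncovered remainder: $94650 − $33900 = $60750.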